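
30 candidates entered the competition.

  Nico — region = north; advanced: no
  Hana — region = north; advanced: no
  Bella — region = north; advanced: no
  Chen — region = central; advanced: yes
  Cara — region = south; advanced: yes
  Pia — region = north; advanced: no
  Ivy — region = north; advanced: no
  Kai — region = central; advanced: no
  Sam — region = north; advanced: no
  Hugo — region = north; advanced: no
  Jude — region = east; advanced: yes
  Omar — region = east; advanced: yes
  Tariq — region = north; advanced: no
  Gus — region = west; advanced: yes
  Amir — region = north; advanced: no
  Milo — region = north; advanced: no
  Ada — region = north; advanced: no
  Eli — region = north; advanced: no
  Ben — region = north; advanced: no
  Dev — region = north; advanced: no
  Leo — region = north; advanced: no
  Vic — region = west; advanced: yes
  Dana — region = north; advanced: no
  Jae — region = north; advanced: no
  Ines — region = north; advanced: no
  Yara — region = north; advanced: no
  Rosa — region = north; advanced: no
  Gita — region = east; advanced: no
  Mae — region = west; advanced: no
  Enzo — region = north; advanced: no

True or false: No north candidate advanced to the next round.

True

Truth condition: A ∩ B = ∅ (|A ∩ B| = 0).
|A| = 21, |A ∩ B| = 0, |A ∖ B| = 21.
So the statement is true.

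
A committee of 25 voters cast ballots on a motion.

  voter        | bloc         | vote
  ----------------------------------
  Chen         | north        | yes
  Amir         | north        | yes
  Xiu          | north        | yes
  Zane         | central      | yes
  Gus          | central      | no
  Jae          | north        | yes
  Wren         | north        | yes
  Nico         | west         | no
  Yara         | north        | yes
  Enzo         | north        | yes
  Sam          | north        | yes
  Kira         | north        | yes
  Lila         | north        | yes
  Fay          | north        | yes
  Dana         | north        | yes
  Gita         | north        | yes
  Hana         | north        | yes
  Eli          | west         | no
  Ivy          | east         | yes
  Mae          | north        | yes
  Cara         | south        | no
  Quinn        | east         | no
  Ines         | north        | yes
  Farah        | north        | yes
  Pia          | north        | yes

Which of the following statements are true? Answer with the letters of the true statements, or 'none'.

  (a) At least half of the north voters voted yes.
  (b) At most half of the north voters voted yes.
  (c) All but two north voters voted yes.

(a)

|A| = 18, |A ∩ B| = 18, |A ∖ B| = 0.
(a) |A ∩ B| ≥ |A ∖ B|: holds.
(b) |A ∩ B| ≤ |A ∖ B|: fails.
(c) |A ∖ B| = 2: fails.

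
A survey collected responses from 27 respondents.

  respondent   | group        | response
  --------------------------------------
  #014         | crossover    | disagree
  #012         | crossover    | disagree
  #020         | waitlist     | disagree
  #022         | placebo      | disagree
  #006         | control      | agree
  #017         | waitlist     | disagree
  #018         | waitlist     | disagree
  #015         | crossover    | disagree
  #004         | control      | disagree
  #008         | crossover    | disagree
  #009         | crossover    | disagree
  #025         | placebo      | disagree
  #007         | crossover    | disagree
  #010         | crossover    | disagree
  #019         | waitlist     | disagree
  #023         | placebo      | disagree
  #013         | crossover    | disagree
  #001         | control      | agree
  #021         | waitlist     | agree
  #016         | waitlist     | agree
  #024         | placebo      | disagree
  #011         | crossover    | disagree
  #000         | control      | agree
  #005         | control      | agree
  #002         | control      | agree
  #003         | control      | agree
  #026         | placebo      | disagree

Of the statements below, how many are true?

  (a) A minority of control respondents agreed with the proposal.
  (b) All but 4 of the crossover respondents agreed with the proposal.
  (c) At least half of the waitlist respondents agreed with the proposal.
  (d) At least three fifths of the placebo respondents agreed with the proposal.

0

(a) control: |A| = 7, |A ∩ B| = 6; needs |A ∩ B| < |A ∖ B| — false.
(b) crossover: |A| = 9, |A ∩ B| = 0; needs |A ∖ B| = 4 — false.
(c) waitlist: |A| = 6, |A ∩ B| = 2; needs |A ∩ B| ≥ |A ∖ B| — false.
(d) placebo: |A| = 5, |A ∩ B| = 0; needs |A ∩ B| / |A| ≥ 3/5 — false.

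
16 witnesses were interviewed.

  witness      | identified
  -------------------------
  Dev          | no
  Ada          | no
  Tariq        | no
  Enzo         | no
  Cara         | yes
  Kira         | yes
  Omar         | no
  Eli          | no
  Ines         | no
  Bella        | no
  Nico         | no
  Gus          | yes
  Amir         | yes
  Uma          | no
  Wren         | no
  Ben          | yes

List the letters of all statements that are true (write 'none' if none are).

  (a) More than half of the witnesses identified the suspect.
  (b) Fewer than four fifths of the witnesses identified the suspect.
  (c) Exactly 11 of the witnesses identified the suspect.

|A| = 16, |A ∩ B| = 5, |A ∖ B| = 11.
(a) |A ∩ B| > |A ∖ B|: fails.
(b) |A ∩ B| / |A| < 4/5: holds.
(c) |A ∩ B| = 11: fails.

(b)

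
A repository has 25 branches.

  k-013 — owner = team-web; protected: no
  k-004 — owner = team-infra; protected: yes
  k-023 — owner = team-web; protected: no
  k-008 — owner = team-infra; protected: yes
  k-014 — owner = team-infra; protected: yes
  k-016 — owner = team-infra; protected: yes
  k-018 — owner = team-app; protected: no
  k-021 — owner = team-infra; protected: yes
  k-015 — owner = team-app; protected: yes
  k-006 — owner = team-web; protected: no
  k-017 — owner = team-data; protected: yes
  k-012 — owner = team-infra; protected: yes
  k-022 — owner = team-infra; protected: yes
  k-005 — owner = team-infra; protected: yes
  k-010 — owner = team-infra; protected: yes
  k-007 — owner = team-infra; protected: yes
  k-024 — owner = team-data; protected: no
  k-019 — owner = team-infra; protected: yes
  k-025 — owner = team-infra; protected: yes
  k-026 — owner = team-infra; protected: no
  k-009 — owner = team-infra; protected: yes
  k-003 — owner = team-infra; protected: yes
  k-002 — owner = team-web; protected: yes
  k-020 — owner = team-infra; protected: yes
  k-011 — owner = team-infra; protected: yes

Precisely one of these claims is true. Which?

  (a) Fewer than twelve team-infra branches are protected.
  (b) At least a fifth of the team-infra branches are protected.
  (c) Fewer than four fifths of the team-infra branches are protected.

(b)

|A| = 17, |A ∩ B| = 16, |A ∖ B| = 1.
(a) requires |A ∩ B| < 12: false.
(b) requires |A ∩ B| / |A| ≥ 1/5: true.
(c) requires |A ∩ B| / |A| < 4/5: false.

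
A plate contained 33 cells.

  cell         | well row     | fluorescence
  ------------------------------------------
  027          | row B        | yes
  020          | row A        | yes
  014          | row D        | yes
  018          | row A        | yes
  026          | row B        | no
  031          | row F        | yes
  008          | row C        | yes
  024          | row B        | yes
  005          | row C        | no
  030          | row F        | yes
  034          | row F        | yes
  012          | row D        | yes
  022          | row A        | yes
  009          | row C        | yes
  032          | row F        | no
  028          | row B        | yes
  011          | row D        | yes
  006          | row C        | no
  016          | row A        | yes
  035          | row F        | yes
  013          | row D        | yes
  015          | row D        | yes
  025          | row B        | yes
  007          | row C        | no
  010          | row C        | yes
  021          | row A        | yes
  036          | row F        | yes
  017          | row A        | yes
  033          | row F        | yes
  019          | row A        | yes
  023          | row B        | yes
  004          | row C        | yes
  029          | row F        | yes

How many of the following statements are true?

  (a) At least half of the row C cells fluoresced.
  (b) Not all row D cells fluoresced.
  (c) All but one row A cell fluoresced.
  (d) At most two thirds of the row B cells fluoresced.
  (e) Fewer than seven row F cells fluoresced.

(a) row C: |A| = 7, |A ∩ B| = 4; needs |A ∩ B| ≥ |A ∖ B| — true.
(b) row D: |A| = 5, |A ∩ B| = 5; needs A ⊄ B (|A ∖ B| ≥ 1) — false.
(c) row A: |A| = 7, |A ∩ B| = 7; needs |A ∖ B| = 1 — false.
(d) row B: |A| = 6, |A ∩ B| = 5; needs |A ∩ B| / |A| ≤ 2/3 — false.
(e) row F: |A| = 8, |A ∩ B| = 7; needs |A ∩ B| < 7 — false.

1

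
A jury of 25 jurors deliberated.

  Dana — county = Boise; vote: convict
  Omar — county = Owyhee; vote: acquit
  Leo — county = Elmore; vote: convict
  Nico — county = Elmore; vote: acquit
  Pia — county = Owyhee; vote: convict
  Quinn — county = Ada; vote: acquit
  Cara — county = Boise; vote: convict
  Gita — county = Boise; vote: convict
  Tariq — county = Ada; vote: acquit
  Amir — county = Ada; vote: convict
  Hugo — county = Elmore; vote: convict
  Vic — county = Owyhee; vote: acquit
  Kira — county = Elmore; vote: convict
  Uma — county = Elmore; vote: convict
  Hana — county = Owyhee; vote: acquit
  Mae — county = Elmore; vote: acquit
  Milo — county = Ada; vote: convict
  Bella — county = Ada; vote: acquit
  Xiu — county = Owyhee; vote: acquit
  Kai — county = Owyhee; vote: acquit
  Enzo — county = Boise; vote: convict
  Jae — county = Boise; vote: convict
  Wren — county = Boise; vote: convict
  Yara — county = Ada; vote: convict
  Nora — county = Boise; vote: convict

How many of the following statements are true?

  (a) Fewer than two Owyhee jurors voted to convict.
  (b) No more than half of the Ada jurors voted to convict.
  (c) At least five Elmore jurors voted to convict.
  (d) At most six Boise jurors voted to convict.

2

(a) Owyhee: |A| = 6, |A ∩ B| = 1; needs |A ∩ B| < 2 — true.
(b) Ada: |A| = 6, |A ∩ B| = 3; needs |A ∩ B| ≤ |A ∖ B| — true.
(c) Elmore: |A| = 6, |A ∩ B| = 4; needs |A ∩ B| ≥ 5 — false.
(d) Boise: |A| = 7, |A ∩ B| = 7; needs |A ∩ B| ≤ 6 — false.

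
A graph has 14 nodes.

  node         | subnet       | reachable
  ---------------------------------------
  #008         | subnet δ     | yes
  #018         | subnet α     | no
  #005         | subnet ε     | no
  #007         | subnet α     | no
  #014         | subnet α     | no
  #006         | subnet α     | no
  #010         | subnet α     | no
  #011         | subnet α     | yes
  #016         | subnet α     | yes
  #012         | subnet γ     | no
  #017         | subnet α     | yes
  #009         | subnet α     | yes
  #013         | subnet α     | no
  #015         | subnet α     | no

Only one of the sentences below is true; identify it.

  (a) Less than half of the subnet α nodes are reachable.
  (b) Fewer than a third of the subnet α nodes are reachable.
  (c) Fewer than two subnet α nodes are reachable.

(a)

|A| = 11, |A ∩ B| = 4, |A ∖ B| = 7.
(a) requires |A ∩ B| < |A ∖ B|: true.
(b) requires |A ∩ B| / |A| < 1/3: false.
(c) requires |A ∩ B| < 2: false.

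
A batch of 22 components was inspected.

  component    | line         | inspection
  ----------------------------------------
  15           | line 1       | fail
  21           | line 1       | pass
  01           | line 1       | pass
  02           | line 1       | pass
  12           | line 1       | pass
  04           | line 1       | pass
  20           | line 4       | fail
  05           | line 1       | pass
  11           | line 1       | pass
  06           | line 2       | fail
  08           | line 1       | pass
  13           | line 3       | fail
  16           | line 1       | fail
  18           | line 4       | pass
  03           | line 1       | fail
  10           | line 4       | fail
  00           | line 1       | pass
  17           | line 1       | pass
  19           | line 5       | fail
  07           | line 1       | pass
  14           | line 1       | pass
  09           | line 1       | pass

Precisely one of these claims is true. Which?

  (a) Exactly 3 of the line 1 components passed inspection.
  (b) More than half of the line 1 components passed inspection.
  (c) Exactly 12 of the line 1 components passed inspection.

(b)

|A| = 16, |A ∩ B| = 13, |A ∖ B| = 3.
(a) requires |A ∩ B| = 3: false.
(b) requires |A ∩ B| > |A ∖ B|: true.
(c) requires |A ∩ B| = 12: false.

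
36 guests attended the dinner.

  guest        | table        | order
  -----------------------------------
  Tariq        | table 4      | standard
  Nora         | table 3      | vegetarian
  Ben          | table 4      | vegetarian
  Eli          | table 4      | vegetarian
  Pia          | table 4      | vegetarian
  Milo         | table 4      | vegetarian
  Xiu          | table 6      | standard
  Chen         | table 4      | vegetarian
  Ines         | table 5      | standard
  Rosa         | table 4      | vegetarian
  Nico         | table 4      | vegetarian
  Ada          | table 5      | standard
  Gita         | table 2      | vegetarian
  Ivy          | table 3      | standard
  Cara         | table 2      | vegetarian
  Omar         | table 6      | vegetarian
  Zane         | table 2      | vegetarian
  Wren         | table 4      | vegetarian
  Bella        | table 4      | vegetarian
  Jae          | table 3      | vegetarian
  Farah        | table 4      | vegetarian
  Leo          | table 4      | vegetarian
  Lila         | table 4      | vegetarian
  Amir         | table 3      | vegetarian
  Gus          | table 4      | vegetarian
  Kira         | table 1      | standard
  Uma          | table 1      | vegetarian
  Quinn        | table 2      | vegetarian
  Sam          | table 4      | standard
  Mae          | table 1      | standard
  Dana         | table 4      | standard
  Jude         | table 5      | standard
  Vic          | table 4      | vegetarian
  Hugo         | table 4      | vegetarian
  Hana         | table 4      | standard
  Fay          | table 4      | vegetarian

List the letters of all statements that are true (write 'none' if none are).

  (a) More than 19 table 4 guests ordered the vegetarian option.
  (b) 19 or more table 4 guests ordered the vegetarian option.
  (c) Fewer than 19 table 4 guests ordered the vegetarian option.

(c)

|A| = 20, |A ∩ B| = 16, |A ∖ B| = 4.
(a) |A ∩ B| > 19: fails.
(b) |A ∩ B| ≥ 19: fails.
(c) |A ∩ B| < 19: holds.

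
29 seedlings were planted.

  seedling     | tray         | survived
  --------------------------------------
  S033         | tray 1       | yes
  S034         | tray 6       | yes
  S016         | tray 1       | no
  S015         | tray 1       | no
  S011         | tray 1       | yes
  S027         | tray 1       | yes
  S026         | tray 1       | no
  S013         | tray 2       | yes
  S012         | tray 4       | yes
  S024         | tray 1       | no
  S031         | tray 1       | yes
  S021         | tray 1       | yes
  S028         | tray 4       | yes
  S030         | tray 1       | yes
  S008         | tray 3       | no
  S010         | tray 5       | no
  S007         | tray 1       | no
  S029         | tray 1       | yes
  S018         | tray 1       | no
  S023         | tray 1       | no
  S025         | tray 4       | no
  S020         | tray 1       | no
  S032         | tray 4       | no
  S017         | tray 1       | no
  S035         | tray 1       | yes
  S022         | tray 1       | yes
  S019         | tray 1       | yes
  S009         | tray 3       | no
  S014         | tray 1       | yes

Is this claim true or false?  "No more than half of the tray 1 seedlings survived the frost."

'No more than half of the tray 1 seedlings survived the frost' holds iff |A ∩ B| ≤ |A ∖ B|.
|A| = 20, |A ∩ B| = 11, |A ∖ B| = 9.
11 > 9, so the statement is false.

False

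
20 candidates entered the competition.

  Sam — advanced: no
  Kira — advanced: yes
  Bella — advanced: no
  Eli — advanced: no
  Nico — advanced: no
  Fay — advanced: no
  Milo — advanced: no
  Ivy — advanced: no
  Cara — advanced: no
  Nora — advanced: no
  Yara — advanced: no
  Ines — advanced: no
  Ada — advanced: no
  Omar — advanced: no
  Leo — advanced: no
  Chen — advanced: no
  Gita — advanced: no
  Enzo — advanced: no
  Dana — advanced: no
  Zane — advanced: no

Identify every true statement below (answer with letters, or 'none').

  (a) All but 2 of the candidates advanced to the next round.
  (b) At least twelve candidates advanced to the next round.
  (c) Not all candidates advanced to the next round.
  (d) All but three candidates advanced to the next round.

|A| = 20, |A ∩ B| = 1, |A ∖ B| = 19.
(a) |A ∖ B| = 2: fails.
(b) |A ∩ B| ≥ 12: fails.
(c) A ⊄ B (|A ∖ B| ≥ 1): holds.
(d) |A ∖ B| = 3: fails.

(c)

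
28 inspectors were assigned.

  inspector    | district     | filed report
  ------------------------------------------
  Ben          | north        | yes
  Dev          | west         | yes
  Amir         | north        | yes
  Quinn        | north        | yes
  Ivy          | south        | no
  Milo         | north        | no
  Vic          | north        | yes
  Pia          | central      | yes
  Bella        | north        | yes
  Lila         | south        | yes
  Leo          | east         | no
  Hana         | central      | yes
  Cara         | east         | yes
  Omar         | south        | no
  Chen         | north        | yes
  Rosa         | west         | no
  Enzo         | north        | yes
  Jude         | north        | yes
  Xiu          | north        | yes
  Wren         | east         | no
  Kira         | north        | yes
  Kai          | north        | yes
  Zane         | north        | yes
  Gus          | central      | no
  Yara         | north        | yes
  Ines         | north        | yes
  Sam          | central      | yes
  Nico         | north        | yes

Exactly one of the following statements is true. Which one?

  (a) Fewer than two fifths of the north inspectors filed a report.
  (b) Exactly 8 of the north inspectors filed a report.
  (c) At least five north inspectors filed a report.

|A| = 16, |A ∩ B| = 15, |A ∖ B| = 1.
(a) requires |A ∩ B| / |A| < 2/5: false.
(b) requires |A ∩ B| = 8: false.
(c) requires |A ∩ B| ≥ 5: true.

(c)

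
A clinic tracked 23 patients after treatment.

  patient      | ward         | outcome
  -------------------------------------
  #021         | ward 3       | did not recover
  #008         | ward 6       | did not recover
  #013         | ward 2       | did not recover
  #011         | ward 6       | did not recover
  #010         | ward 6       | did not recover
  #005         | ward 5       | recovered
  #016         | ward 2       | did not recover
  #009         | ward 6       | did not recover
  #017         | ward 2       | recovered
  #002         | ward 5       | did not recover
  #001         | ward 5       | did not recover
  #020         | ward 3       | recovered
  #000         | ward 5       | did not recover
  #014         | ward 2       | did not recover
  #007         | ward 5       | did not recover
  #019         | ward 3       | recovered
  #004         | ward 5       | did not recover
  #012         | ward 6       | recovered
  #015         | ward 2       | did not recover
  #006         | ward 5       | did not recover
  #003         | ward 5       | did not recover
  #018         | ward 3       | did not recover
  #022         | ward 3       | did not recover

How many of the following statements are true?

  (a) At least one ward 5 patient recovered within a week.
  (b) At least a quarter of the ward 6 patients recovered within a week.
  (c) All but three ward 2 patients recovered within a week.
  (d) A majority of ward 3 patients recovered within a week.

1

(a) ward 5: |A| = 8, |A ∩ B| = 1; needs A ∩ B ≠ ∅ (|A ∩ B| ≥ 1) — true.
(b) ward 6: |A| = 5, |A ∩ B| = 1; needs |A ∩ B| / |A| ≥ 1/4 — false.
(c) ward 2: |A| = 5, |A ∩ B| = 1; needs |A ∖ B| = 3 — false.
(d) ward 3: |A| = 5, |A ∩ B| = 2; needs |A ∩ B| > |A ∖ B| — false.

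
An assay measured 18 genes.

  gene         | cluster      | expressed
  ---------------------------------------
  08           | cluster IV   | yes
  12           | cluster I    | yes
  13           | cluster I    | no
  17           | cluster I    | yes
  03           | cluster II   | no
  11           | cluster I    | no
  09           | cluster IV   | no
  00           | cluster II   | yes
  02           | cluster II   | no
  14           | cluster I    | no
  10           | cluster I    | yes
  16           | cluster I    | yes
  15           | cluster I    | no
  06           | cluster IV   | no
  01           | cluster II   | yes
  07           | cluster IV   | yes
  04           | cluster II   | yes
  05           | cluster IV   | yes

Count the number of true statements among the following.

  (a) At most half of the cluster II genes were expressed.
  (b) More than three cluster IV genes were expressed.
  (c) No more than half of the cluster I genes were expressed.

1

(a) cluster II: |A| = 5, |A ∩ B| = 3; needs |A ∩ B| ≤ |A ∖ B| — false.
(b) cluster IV: |A| = 5, |A ∩ B| = 3; needs |A ∩ B| > 3 — false.
(c) cluster I: |A| = 8, |A ∩ B| = 4; needs |A ∩ B| ≤ |A ∖ B| — true.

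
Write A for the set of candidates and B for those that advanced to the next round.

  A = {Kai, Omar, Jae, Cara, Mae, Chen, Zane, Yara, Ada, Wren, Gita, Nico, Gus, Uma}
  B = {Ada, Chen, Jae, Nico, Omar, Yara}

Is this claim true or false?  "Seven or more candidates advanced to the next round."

'Seven or more candidates advanced to the next round' holds iff |A ∩ B| ≥ 7.
A (the restrictor) = {Kai, Omar, Jae, Cara, Mae, Chen, Zane, Yara, Ada, Wren, Gita, Nico, Gus, Uma}, |A| = 14.
A ∩ B = {Omar, Jae, Chen, Yara, Ada, Nico}, so |A ∩ B| = 6.
|A ∩ B| = 6, so the statement is false.

False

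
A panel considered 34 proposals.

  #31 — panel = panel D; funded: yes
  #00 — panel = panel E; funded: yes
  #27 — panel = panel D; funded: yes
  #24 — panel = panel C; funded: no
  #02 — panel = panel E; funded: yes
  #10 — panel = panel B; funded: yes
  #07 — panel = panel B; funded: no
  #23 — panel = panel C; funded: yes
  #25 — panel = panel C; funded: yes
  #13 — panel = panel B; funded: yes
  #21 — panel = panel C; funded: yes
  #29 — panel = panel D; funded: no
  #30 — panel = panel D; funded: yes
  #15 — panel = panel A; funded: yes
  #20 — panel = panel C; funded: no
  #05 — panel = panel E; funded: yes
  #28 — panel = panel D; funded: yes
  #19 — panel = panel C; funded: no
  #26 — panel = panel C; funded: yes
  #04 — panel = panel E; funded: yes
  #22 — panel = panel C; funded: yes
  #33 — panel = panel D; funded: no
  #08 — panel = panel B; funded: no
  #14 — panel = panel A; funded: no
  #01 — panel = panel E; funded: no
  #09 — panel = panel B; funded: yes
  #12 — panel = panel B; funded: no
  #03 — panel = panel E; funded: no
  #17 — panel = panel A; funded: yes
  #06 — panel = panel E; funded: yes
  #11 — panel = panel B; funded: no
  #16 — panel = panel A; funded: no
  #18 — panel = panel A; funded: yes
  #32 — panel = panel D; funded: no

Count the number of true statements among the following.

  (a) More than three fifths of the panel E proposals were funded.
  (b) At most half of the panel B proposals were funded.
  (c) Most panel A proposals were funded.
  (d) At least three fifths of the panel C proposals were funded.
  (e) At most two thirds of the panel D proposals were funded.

(a) panel E: |A| = 7, |A ∩ B| = 5; needs |A ∩ B| / |A| > 3/5 — true.
(b) panel B: |A| = 7, |A ∩ B| = 3; needs |A ∩ B| ≤ |A ∖ B| — true.
(c) panel A: |A| = 5, |A ∩ B| = 3; needs |A ∩ B| > |A ∖ B| — true.
(d) panel C: |A| = 8, |A ∩ B| = 5; needs |A ∩ B| / |A| ≥ 3/5 — true.
(e) panel D: |A| = 7, |A ∩ B| = 4; needs |A ∩ B| / |A| ≤ 2/3 — true.

5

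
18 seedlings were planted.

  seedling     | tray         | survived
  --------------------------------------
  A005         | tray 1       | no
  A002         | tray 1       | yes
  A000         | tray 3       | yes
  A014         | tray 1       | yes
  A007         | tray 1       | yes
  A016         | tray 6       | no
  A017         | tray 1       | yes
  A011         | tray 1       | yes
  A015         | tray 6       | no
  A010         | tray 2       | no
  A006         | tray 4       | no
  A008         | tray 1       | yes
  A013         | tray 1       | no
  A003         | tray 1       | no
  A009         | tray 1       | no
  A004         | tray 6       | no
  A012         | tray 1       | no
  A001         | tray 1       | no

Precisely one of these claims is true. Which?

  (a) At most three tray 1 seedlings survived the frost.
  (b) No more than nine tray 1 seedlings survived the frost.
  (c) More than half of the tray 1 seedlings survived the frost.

|A| = 12, |A ∩ B| = 6, |A ∖ B| = 6.
(a) requires |A ∩ B| ≤ 3: false.
(b) requires |A ∩ B| ≤ 9: true.
(c) requires |A ∩ B| > |A ∖ B|: false.

(b)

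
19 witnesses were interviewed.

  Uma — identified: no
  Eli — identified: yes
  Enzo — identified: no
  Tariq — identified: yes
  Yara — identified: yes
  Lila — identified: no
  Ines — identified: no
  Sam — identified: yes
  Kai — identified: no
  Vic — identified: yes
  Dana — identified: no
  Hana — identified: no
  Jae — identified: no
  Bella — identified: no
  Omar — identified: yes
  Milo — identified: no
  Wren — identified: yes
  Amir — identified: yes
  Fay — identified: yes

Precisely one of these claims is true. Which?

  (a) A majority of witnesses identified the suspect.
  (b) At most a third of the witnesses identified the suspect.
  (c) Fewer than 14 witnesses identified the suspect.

(c)

|A| = 19, |A ∩ B| = 9, |A ∖ B| = 10.
(a) requires |A ∩ B| > |A ∖ B|: false.
(b) requires |A ∩ B| / |A| ≤ 1/3: false.
(c) requires |A ∩ B| < 14: true.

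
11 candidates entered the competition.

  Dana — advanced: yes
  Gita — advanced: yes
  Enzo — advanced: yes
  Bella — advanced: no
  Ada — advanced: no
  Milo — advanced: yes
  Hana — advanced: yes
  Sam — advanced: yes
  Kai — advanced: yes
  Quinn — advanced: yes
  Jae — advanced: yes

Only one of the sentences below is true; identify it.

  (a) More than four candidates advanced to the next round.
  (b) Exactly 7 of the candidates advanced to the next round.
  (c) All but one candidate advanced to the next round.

|A| = 11, |A ∩ B| = 9, |A ∖ B| = 2.
(a) requires |A ∩ B| > 4: true.
(b) requires |A ∩ B| = 7: false.
(c) requires |A ∖ B| = 1: false.

(a)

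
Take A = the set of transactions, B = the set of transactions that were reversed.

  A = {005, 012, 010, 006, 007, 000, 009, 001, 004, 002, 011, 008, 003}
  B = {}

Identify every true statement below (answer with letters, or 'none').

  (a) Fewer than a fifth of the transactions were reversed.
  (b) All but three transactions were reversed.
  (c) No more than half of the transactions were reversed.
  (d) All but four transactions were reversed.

|A| = 13, |A ∩ B| = 0, |A ∖ B| = 13.
(a) |A ∩ B| / |A| < 1/5: holds.
(b) |A ∖ B| = 3: fails.
(c) |A ∩ B| ≤ |A ∖ B|: holds.
(d) |A ∖ B| = 4: fails.

(a), (c)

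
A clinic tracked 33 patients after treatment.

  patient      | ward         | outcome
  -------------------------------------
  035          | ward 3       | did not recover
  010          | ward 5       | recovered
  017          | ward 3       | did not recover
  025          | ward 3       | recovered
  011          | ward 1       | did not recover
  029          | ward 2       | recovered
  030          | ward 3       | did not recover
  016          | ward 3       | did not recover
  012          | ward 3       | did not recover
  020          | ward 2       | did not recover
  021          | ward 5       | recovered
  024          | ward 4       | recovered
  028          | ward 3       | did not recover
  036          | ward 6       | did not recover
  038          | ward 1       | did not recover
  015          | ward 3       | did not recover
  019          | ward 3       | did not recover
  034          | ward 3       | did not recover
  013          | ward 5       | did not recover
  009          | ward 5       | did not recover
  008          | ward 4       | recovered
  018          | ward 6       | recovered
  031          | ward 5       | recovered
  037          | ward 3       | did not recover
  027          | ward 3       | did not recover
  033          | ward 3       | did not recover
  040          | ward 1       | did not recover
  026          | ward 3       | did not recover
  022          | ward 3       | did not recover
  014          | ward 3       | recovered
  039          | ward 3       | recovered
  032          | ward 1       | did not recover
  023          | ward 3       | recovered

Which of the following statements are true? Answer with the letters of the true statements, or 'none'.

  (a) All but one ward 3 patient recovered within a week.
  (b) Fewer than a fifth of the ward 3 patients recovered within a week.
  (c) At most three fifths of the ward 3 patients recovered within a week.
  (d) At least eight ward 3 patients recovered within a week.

|A| = 18, |A ∩ B| = 4, |A ∖ B| = 14.
(a) |A ∖ B| = 1: fails.
(b) |A ∩ B| / |A| < 1/5: fails.
(c) |A ∩ B| / |A| ≤ 3/5: holds.
(d) |A ∩ B| ≥ 8: fails.

(c)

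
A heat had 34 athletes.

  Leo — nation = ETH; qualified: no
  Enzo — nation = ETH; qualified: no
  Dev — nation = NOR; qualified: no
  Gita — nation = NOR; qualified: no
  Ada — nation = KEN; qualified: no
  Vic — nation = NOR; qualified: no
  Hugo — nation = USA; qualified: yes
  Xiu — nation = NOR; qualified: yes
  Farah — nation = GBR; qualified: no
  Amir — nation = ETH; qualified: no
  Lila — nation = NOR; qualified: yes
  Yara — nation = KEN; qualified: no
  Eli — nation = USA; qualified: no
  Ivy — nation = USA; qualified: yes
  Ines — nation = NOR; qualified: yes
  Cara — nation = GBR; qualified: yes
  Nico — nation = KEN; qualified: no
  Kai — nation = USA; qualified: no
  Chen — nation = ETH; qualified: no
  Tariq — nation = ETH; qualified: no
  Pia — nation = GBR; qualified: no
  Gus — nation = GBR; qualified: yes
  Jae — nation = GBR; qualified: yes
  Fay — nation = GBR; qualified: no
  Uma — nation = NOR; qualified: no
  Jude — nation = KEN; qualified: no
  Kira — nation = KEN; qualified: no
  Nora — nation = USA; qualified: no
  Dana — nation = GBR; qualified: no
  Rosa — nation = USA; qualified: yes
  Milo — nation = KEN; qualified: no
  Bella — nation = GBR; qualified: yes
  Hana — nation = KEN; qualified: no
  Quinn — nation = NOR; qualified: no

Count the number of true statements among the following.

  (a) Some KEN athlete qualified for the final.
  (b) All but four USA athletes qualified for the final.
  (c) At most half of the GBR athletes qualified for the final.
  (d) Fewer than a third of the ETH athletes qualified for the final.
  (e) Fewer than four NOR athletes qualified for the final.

3

(a) KEN: |A| = 7, |A ∩ B| = 0; needs A ∩ B ≠ ∅ (|A ∩ B| ≥ 1) — false.
(b) USA: |A| = 6, |A ∩ B| = 3; needs |A ∖ B| = 4 — false.
(c) GBR: |A| = 8, |A ∩ B| = 4; needs |A ∩ B| ≤ |A ∖ B| — true.
(d) ETH: |A| = 5, |A ∩ B| = 0; needs |A ∩ B| / |A| < 1/3 — true.
(e) NOR: |A| = 8, |A ∩ B| = 3; needs |A ∩ B| < 4 — true.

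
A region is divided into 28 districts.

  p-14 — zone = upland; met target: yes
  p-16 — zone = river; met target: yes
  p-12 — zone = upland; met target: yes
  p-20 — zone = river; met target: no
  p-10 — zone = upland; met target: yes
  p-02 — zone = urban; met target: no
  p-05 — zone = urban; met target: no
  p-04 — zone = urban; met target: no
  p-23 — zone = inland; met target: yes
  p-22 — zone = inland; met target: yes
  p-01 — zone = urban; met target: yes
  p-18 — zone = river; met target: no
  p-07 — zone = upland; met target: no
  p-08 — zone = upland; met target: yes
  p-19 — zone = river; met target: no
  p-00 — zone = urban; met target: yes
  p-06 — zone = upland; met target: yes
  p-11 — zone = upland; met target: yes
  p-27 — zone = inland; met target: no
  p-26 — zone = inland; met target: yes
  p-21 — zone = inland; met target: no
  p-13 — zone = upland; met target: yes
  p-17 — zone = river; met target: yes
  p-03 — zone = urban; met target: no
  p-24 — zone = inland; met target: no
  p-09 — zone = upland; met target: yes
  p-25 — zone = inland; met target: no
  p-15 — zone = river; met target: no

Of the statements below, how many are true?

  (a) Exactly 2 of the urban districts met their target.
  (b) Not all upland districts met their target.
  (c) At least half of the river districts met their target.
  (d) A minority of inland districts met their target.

3

(a) urban: |A| = 6, |A ∩ B| = 2; needs |A ∩ B| = 2 — true.
(b) upland: |A| = 9, |A ∩ B| = 8; needs A ⊄ B (|A ∖ B| ≥ 1) — true.
(c) river: |A| = 6, |A ∩ B| = 2; needs |A ∩ B| ≥ |A ∖ B| — false.
(d) inland: |A| = 7, |A ∩ B| = 3; needs |A ∩ B| < |A ∖ B| — true.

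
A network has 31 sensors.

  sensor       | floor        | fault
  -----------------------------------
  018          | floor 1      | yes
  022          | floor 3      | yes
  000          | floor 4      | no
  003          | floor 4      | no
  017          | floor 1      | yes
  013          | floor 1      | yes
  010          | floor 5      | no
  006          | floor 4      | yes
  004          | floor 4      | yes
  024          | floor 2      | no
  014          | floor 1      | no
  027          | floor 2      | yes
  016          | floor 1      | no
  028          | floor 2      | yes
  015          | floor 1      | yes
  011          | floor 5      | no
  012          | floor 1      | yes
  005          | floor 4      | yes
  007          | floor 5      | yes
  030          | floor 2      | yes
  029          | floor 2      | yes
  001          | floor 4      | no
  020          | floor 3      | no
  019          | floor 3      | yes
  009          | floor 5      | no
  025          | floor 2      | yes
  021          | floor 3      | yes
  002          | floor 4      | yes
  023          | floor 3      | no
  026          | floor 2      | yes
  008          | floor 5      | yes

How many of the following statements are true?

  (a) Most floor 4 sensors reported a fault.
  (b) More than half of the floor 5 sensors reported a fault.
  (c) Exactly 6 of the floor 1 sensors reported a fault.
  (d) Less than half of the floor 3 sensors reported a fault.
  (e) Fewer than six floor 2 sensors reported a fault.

1

(a) floor 4: |A| = 7, |A ∩ B| = 4; needs |A ∩ B| > |A ∖ B| — true.
(b) floor 5: |A| = 5, |A ∩ B| = 2; needs |A ∩ B| > |A ∖ B| — false.
(c) floor 1: |A| = 7, |A ∩ B| = 5; needs |A ∩ B| = 6 — false.
(d) floor 3: |A| = 5, |A ∩ B| = 3; needs |A ∩ B| < |A ∖ B| — false.
(e) floor 2: |A| = 7, |A ∩ B| = 6; needs |A ∩ B| < 6 — false.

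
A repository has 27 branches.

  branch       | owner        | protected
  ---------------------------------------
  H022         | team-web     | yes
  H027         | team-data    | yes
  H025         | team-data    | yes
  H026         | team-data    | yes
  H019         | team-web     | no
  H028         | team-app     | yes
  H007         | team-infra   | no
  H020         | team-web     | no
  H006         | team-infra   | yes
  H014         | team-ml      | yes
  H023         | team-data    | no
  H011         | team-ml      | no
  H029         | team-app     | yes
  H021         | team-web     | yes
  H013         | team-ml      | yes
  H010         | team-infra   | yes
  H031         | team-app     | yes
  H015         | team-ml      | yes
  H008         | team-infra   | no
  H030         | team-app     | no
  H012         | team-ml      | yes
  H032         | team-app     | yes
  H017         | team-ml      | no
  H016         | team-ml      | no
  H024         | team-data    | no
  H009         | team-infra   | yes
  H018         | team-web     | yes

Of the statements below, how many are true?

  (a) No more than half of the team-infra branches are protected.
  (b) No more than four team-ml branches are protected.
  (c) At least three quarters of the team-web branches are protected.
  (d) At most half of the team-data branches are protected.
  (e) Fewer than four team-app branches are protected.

1

(a) team-infra: |A| = 5, |A ∩ B| = 3; needs |A ∩ B| ≤ |A ∖ B| — false.
(b) team-ml: |A| = 7, |A ∩ B| = 4; needs |A ∩ B| ≤ 4 — true.
(c) team-web: |A| = 5, |A ∩ B| = 3; needs |A ∩ B| / |A| ≥ 3/4 — false.
(d) team-data: |A| = 5, |A ∩ B| = 3; needs |A ∩ B| ≤ |A ∖ B| — false.
(e) team-app: |A| = 5, |A ∩ B| = 4; needs |A ∩ B| < 4 — false.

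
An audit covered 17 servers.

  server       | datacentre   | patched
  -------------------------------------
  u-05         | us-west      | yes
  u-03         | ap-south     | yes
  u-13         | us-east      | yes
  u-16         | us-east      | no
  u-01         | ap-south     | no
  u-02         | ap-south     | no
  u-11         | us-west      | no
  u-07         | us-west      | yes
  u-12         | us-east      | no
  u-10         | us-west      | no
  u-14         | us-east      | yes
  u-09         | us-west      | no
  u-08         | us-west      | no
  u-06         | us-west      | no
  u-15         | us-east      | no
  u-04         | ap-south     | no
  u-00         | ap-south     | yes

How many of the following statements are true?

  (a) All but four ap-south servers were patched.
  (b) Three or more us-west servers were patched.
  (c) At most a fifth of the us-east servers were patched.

0

(a) ap-south: |A| = 5, |A ∩ B| = 2; needs |A ∖ B| = 4 — false.
(b) us-west: |A| = 7, |A ∩ B| = 2; needs |A ∩ B| ≥ 3 — false.
(c) us-east: |A| = 5, |A ∩ B| = 2; needs |A ∩ B| / |A| ≤ 1/5 — false.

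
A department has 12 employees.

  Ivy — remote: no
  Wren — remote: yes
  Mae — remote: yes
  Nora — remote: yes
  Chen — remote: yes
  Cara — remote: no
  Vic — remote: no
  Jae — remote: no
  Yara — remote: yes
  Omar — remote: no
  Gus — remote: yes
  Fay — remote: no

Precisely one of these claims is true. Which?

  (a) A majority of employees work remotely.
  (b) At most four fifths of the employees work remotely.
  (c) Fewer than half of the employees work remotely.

(b)

|A| = 12, |A ∩ B| = 6, |A ∖ B| = 6.
(a) requires |A ∩ B| > |A ∖ B|: false.
(b) requires |A ∩ B| / |A| ≤ 4/5: true.
(c) requires |A ∩ B| < |A ∖ B|: false.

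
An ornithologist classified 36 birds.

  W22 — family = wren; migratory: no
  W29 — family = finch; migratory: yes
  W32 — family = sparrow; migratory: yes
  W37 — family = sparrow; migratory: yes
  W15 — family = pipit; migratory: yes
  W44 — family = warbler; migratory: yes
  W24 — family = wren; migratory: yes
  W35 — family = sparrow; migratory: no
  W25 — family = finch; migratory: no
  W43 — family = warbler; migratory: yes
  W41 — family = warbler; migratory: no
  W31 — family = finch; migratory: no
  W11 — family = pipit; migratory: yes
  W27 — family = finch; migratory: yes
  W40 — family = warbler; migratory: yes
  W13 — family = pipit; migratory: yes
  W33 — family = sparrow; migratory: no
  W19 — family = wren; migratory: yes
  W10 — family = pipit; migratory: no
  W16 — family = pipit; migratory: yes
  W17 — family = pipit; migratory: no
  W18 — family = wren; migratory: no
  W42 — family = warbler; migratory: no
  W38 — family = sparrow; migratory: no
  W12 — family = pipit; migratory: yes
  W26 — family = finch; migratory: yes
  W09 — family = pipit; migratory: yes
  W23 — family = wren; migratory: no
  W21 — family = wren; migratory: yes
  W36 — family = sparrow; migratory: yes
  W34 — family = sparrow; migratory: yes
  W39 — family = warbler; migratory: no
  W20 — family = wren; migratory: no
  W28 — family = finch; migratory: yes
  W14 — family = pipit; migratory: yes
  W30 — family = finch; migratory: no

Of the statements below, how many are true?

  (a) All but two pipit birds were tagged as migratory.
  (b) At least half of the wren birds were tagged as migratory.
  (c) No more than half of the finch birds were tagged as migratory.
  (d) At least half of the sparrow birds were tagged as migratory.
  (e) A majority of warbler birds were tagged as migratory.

2

(a) pipit: |A| = 9, |A ∩ B| = 7; needs |A ∖ B| = 2 — true.
(b) wren: |A| = 7, |A ∩ B| = 3; needs |A ∩ B| ≥ |A ∖ B| — false.
(c) finch: |A| = 7, |A ∩ B| = 4; needs |A ∩ B| ≤ |A ∖ B| — false.
(d) sparrow: |A| = 7, |A ∩ B| = 4; needs |A ∩ B| ≥ |A ∖ B| — true.
(e) warbler: |A| = 6, |A ∩ B| = 3; needs |A ∩ B| > |A ∖ B| — false.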